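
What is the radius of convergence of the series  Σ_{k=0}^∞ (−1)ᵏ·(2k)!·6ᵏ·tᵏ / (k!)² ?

R = 1/24

By the ratio test, |a_{k+1}/a_k| = (2k+1)·(2k+2)/(k+1)² · 6 → 24.
Thus R = 1/(24) = 1/24.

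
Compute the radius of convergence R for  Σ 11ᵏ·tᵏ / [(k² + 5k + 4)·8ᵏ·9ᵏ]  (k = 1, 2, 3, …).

R = 72/11

By the ratio test, |a_{k+1}/a_k| = [(k² + 5k + 4)/((k+1)² + 5(k+1) + 4)] · 11/(8·9) → 11/72.
The series converges when 11/72 · |t| < 1, giving R = 72/11.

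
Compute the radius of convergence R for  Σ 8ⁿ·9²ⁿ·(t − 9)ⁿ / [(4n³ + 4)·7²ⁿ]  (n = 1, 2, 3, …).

R = 49/648

Apply the ratio test: |a_{n+1}| / |a_n| = [(4n³ + 4)/(4(n+1)³ + 4)] · 8·81/49, which tends to 648/49 as n → ∞.
Hence the series converges for |t − 9| < 1/(648/49) = 49/648, so the radius of convergence is 49/648.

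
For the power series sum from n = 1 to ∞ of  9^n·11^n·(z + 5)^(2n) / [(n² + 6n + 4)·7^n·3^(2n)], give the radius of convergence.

R = √77/11

Apply the ratio test: |a_{n+1}| / |a_n| = [(n² + 6n + 4)/((n+1)² + 6(n+1) + 4)] · 9·11/(7·9), which tends to 11/7 as n → ∞.
Since the exponent of (z + 5) increases by 2 each term, convergence requires |z + 5|² < 7/11, hence R = √77/11.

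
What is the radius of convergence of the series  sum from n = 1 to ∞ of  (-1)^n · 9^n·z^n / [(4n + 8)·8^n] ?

R = 8/9

Ratio test: |a_{n+1}/a_n| = [(4n + 8)/(4(n+1) + 8)] · 9/8 → 9/8 as n → ∞.
Convergence for |z| · 9/8 < 1, i.e. |z| < 8/9. So R = 8/9.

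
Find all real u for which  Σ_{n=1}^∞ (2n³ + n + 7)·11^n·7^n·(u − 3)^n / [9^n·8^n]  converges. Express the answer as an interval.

(159/77, 303/77)

By the ratio test, |a_{n+1}/a_n| = [(2(n+1)³ + (n+1) + 7)/(2n³ + n + 7)] · 11·7/(9·8) → 77/72.
Hence the series converges for |u − 3| < 1/(77/72) = 72/77, so the radius of convergence is 72/77.
Endpoint u = 303/77: the terms have absolute value of order n³, which does not tend to 0, so the series diverges by the divergence test.
At u = 159/77: the terms have absolute value of order n³, which does not tend to 0, so the series diverges by the divergence test.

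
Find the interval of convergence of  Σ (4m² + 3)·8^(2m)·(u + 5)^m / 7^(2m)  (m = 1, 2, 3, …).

(-369/64, -271/64)

Ratio test: |a_{m+1}/a_m| = [(4(m+1)² + 3)/(4m² + 3)] · 64/49 → 64/49 as m → ∞.
Convergence for |u + 5| · 64/49 < 1, i.e. |u + 5| < 49/64. So R = 49/64.
When u = -271/64, the terms do not tend to 0, so the series diverges.
Endpoint u = -369/64: the terms have absolute value of order m², which does not tend to 0, so the series diverges by the divergence test.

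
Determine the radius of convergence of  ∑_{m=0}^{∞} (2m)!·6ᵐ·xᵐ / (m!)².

The ratio of consecutive coefficients is (2m+1)·(2m+2)/(m+1)² · 6 → 24.
Convergence for |x| · 24 < 1, i.e. |x| < 1/24. So R = 1/24.

R = 1/24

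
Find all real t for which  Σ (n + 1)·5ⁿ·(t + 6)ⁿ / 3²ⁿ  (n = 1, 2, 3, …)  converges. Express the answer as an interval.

(-39/5, -21/5)

Apply the ratio test: |a_{n+1}| / |a_n| = [((n+1) + 1)/(n + 1)] · 5/9, which tends to 5/9 as n → ∞.
The series converges when 5/9 · |t + 6| < 1, giving R = 9/5.
At t = -21/5: the terms have absolute value of order n, which does not tend to 0, so the series diverges by the divergence test.
When t = -39/5, the terms do not tend to 0, so the series diverges.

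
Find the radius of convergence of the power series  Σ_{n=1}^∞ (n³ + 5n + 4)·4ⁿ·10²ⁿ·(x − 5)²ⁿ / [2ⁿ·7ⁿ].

By the ratio test, |a_{n+1}/a_n| = [((n+1)³ + 5(n+1) + 4)/(n³ + 5n + 4)] · 4·100/(2·7) → 200/7.
Since the exponent of (x − 5) increases by 2 each term, convergence requires |x − 5|² < 7/200, hence R = √14/20.

R = √14/20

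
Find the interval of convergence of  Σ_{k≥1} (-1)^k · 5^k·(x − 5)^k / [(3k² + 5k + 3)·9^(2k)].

[-56/5, 106/5]

The ratio of consecutive coefficients is [(3k² + 5k + 3)/(3(k+1)² + 5(k+1) + 3)] · 5/81 → 5/81.
Convergence for |x − 5| · 5/81 < 1, i.e. |x − 5| < 81/5. So R = 81/5.
Endpoint x = 106/5: absolute convergence follows by limit comparison with Σ 1/k².
At x = -56/5: the series is dominated by a constant times Σ 1/k², which converges (p = 2 > 1).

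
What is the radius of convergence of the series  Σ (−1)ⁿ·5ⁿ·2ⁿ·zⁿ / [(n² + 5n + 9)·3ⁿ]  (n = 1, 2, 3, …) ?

R = 3/10

Ratio test: |a_{n+1}/a_n| = [(n² + 5n + 9)/((n+1)² + 5(n+1) + 9)] · 5·2/3 → 10/3 as n → ∞.
Hence the series converges for |z| < 1/(10/3) = 3/10, so the radius of convergence is 3/10.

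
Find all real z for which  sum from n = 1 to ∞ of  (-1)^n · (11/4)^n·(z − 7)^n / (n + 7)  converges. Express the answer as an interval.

Ratio test: |a_{n+1}/a_n| = [(n + 7)/((n+1) + 7)] · 11/4 → 11/4 as n → ∞.
The series converges when 11/4 · |z − 7| < 1, giving R = 4/11.
Check z = 81/11: the terms alternate in sign and decrease monotonically to 0 in absolute value (size ~ c/n), so the alternating series test gives convergence.
When z = 73/11, the terms behave like c/n; limit comparison with the harmonic series gives divergence.

(73/11, 81/11]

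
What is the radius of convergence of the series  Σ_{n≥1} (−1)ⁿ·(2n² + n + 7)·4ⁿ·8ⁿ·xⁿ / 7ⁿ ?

Ratio test: |a_{n+1}/a_n| = [(2(n+1)² + (n+1) + 7)/(2n² + n + 7)] · 4·8/7 → 32/7 as n → ∞.
Hence the series converges for |x| < 1/(32/7) = 7/32, so the radius of convergence is 7/32.

R = 7/32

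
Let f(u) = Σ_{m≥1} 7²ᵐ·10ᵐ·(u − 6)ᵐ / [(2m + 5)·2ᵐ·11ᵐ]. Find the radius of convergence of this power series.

Ratio test: |a_{m+1}/a_m| = [(2m + 5)/(2(m+1) + 5)] · 49·10/(2·11) → 245/11 as m → ∞.
The series converges when 245/11 · |u − 6| < 1, giving R = 11/245.

R = 11/245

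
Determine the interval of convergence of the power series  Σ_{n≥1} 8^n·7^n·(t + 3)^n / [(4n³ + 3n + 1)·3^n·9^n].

[-195/56, -141/56]

Ratio test: |a_{n+1}/a_n| = [(4n³ + 3n + 1)/(4(n+1)³ + 3(n+1) + 1)] · 8·7/(3·9) → 56/27 as n → ∞.
Hence the series converges for |t + 3| < 1/(56/27) = 27/56, so the radius of convergence is 27/56.
At t = -141/56: absolute convergence follows by limit comparison with Σ 1/n³.
Check t = -195/56: the terms are on the order of 1/n³, so the series converges absolutely by comparison with the p-series (p = 3 > 1).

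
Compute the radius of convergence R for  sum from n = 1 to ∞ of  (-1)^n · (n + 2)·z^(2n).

Apply the ratio test: |a_{n+1}| / |a_n| = ((n+1) + 2)/(n + 2), which tends to 1 as n → ∞.
Since the exponent of z increases by 2 each term, convergence requires |z|² < 1, hence R = 1.

R = 1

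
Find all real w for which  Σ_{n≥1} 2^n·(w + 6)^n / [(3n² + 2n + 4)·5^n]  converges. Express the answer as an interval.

[-17/2, -7/2]

The ratio of consecutive coefficients is [(3n² + 2n + 4)/(3(n+1)² + 2(n+1) + 4)] · 2/5 → 2/5.
Hence the series converges for |w + 6| < 1/(2/5) = 5/2, so the radius of convergence is 5/2.
At w = -7/2: the terms are on the order of 1/n², so the series converges absolutely by comparison with the p-series (p = 2 > 1).
At w = -17/2: absolute convergence follows by limit comparison with Σ 1/n².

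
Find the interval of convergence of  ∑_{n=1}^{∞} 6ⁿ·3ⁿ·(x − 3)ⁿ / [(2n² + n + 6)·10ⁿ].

[22/9, 32/9]

By the ratio test, |a_{n+1}/a_n| = [(2n² + n + 6)/(2(n+1)² + (n+1) + 6)] · 6·3/10 → 9/5.
Hence the series converges for |x − 3| < 1/(9/5) = 5/9, so the radius of convergence is 5/9.
Endpoint x = 32/9: the series is dominated by a constant times Σ 1/n², which converges (p = 2 > 1).
Check x = 22/9: the terms are on the order of 1/n², so the series converges absolutely by comparison with the p-series (p = 2 > 1).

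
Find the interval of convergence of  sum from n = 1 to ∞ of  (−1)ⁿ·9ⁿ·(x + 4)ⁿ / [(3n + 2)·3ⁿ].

Ratio test: |a_{n+1}/a_n| = [(3n + 2)/(3(n+1) + 2)] · 9/3 → 3 as n → ∞.
The series converges when 3 · |x + 4| < 1, giving R = 1/3.
Endpoint x = -11/3: the terms alternate in sign and decrease monotonically to 0 in absolute value (size ~ c/n), so the alternating series test gives convergence.
Check x = -13/3: the terms behave like c/n; limit comparison with the harmonic series gives divergence.

(-13/3, -11/3]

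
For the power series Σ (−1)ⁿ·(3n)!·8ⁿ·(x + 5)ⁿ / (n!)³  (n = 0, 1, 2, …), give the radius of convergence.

R = 1/216

By the ratio test, |a_{n+1}/a_n| = (3n+1)·(3n+2)·(3n+3)/(n+1)³ · 8 → 216.
Hence the series converges for |x + 5| < 1/(216) = 1/216, so the radius of convergence is 1/216.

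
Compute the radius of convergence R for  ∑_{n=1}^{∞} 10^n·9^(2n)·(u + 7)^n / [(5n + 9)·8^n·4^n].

R = 16/405

The ratio of consecutive coefficients is [(5n + 9)/(5(n+1) + 9)] · 10·81/(8·4) → 405/16.
Hence the series converges for |u + 7| < 1/(405/16) = 16/405, so the radius of convergence is 16/405.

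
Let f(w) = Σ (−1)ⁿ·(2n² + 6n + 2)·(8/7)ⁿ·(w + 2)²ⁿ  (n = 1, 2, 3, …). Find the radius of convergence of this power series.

R = √14/4

Apply the ratio test: |a_{n+1}| / |a_n| = [(2(n+1)² + 6(n+1) + 2)/(2n² + 6n + 2)] · 8/7, which tends to 8/7 as n → ∞.
Since the exponent of (w + 2) increases by 2 each term, convergence requires |w + 2|² < 7/8, hence R = √14/4.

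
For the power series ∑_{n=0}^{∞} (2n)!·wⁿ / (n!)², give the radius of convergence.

Apply the ratio test: |a_{n+1}| / |a_n| = (2n+1)·(2n+2)/(n+1)², which tends to 4 as n → ∞.
Thus R = 1/(4) = 1/4.

R = 1/4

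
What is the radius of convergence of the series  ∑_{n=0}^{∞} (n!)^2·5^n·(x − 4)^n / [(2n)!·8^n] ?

R = 32/5

By the ratio test, |a_{n+1}/a_n| = (n+1)²/[(2n+1)·(2n+2)] · 5/8 → 5/32.
Thus R = 1/(5/32) = 32/5.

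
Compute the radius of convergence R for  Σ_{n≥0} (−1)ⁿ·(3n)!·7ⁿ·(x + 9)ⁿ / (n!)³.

R = 1/189

Ratio test: |a_{n+1}/a_n| = (3n+1)·(3n+2)·(3n+3)/(n+1)³ · 7 → 189 as n → ∞.
Hence the series converges for |x + 9| < 1/(189) = 1/189, so the radius of convergence is 1/189.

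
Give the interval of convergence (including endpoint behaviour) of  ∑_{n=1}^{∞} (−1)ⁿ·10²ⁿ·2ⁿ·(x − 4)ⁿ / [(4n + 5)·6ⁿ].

(397/100, 403/100]

Apply the ratio test: |a_{n+1}| / |a_n| = [(4n + 5)/(4(n+1) + 5)] · 100·2/6, which tends to 100/3 as n → ∞.
The series converges when 100/3 · |x − 4| < 1, giving R = 3/100.
At x = 403/100: the terms alternate in sign and decrease monotonically to 0 in absolute value (size ~ c/n), so the alternating series test gives convergence.
Endpoint x = 397/100: comparison with the harmonic series Σ 1/n shows the series diverges.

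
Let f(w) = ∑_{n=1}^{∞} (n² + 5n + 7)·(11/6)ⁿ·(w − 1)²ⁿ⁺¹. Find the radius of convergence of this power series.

Ratio test: |a_{n+1}/a_n| = [((n+1)² + 5(n+1) + 7)/(n² + 5n + 7)] · 11/6 → 11/6 as n → ∞.
Successive powers of (w − 1) differ by 2, so the series converges when |w − 1|² · 11/6 < 1, i.e. |w − 1| < √(6/11). So R = √66/11.

R = √66/11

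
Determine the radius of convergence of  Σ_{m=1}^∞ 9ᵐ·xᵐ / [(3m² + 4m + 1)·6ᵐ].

R = 2/3

By the ratio test, |a_{m+1}/a_m| = [(3m² + 4m + 1)/(3(m+1)² + 4(m+1) + 1)] · 9/6 → 3/2.
Convergence for |x| · 3/2 < 1, i.e. |x| < 2/3. So R = 2/3.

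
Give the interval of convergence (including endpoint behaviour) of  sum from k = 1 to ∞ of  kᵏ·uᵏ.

{0}

Applying the root test, |a_k|^(1/k) = k → ∞.
The root grows without bound, so R = 0 (convergence only at u = 0).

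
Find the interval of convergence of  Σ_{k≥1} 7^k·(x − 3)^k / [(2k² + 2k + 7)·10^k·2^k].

[1/7, 41/7]

By the ratio test, |a_{k+1}/a_k| = [(2k² + 2k + 7)/(2(k+1)² + 2(k+1) + 7)] · 7/(10·2) → 7/20.
The series converges when 7/20 · |x − 3| < 1, giving R = 20/7.
When x = 41/7, absolute convergence follows by limit comparison with Σ 1/k².
When x = 1/7, absolute convergence follows by limit comparison with Σ 1/k².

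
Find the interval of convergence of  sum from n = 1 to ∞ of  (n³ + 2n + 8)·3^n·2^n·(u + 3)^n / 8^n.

(-13/3, -5/3)

Ratio test: |a_{n+1}/a_n| = [((n+1)³ + 2(n+1) + 8)/(n³ + 2n + 8)] · 3·2/8 → 3/4 as n → ∞.
Thus R = 1/(3/4) = 4/3.
At u = -5/3: the n-th term does not approach 0; divergence by the term test.
Check u = -13/3: the terms do not tend to 0, so the series diverges.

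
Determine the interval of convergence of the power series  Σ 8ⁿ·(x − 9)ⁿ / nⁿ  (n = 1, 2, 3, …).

Applying the root test, |a_n|^(1/n) = 8/n → 0.
Since the n-th root of |a_n| tends to 0, the series converges for all real x; R = ∞.

(−∞, ∞)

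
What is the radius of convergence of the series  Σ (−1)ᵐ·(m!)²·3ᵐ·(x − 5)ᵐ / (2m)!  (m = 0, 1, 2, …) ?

R = 4/3

By the ratio test, |a_{m+1}/a_m| = (m+1)²/[(2m+1)·(2m+2)] · 3 → 3/4.
Convergence for |x − 5| · 3/4 < 1, i.e. |x − 5| < 4/3. So R = 4/3.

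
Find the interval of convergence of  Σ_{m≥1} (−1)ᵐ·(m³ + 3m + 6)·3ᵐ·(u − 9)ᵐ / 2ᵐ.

(25/3, 29/3)

By the ratio test, |a_{m+1}/a_m| = [((m+1)³ + 3(m+1) + 6)/(m³ + 3m + 6)] · 3/2 → 3/2.
The series converges when 3/2 · |u − 9| < 1, giving R = 2/3.
When u = 29/3, the terms have absolute value of order m³, which does not tend to 0, so the series diverges by the divergence test.
Endpoint u = 25/3: the terms have absolute value of order m³, which does not tend to 0, so the series diverges by the divergence test.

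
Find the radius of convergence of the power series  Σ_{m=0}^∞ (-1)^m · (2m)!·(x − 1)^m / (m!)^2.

Ratio test: |a_{m+1}/a_m| = (2m+1)·(2m+2)/(m+1)² → 4 as m → ∞.
Hence the series converges for |x − 1| < 1/(4) = 1/4, so the radius of convergence is 1/4.

R = 1/4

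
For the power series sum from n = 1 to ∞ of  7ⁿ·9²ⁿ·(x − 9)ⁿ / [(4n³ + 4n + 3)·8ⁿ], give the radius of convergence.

R = 8/567

Ratio test: |a_{n+1}/a_n| = [(4n³ + 4n + 3)/(4(n+1)³ + 4(n+1) + 3)] · 7·81/8 → 567/8 as n → ∞.
Convergence for |x − 9| · 567/8 < 1, i.e. |x − 9| < 8/567. So R = 8/567.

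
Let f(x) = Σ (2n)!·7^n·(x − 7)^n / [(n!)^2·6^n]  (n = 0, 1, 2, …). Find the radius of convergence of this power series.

The ratio of consecutive coefficients is (2n+1)·(2n+2)/(n+1)² · 7/6 → 14/3.
Hence the series converges for |x − 7| < 1/(14/3) = 3/14, so the radius of convergence is 3/14.

R = 3/14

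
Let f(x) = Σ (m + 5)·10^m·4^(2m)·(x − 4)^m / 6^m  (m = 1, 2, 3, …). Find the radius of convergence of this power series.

Apply the ratio test: |a_{m+1}| / |a_m| = [((m+1) + 5)/(m + 5)] · 10·16/6, which tends to 80/3 as m → ∞.
Thus R = 1/(80/3) = 3/80.

R = 3/80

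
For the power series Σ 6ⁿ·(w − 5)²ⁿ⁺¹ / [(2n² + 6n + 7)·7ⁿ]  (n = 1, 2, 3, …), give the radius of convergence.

R = √42/6

Apply the ratio test: |a_{n+1}| / |a_n| = [(2n² + 6n + 7)/(2(n+1)² + 6(n+1) + 7)] · 6/7, which tends to 6/7 as n → ∞.
Since the exponent of (w − 5) increases by 2 each term, convergence requires |w − 5|² < 7/6, hence R = √42/6.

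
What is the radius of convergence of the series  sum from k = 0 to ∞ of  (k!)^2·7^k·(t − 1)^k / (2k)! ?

The ratio of consecutive coefficients is (k+1)²/[(2k+1)·(2k+2)] · 7 → 7/4.
Hence the series converges for |t − 1| < 1/(7/4) = 4/7, so the radius of convergence is 4/7.

R = 4/7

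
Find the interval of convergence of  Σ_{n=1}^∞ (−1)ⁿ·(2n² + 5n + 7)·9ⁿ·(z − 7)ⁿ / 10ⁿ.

Ratio test: |a_{n+1}/a_n| = [(2(n+1)² + 5(n+1) + 7)/(2n² + 5n + 7)] · 9/10 → 9/10 as n → ∞.
Hence the series converges for |z − 7| < 1/(9/10) = 10/9, so the radius of convergence is 10/9.
When z = 73/9, the n-th term does not approach 0; divergence by the term test.
Endpoint z = 53/9: the terms have absolute value of order n², which does not tend to 0, so the series diverges by the divergence test.

(53/9, 73/9)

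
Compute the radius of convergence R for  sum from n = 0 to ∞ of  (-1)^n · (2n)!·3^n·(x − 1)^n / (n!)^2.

Apply the ratio test: |a_{n+1}| / |a_n| = (2n+1)·(2n+2)/(n+1)² · 3, which tends to 12 as n → ∞.
Thus R = 1/(12) = 1/12.

R = 1/12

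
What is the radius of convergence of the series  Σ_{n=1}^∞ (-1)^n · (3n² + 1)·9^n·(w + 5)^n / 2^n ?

R = 2/9

The ratio of consecutive coefficients is [(3(n+1)² + 1)/(3n² + 1)] · 9/2 → 9/2.
Thus R = 1/(9/2) = 2/9.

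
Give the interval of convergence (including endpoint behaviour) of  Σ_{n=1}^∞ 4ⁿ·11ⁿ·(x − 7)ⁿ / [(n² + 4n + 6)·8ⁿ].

The ratio of consecutive coefficients is [(n² + 4n + 6)/((n+1)² + 4(n+1) + 6)] · 4·11/8 → 11/2.
Thus R = 1/(11/2) = 2/11.
When x = 79/11, the terms are on the order of 1/n², so the series converges absolutely by comparison with the p-series (p = 2 > 1).
Check x = 75/11: the series is dominated by a constant times Σ 1/n², which converges (p = 2 > 1).

[75/11, 79/11]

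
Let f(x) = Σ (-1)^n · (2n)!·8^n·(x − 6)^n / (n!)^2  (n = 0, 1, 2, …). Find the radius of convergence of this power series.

R = 1/32

By the ratio test, |a_{n+1}/a_n| = (2n+1)·(2n+2)/(n+1)² · 8 → 32.
Hence the series converges for |x − 6| < 1/(32) = 1/32, so the radius of convergence is 1/32.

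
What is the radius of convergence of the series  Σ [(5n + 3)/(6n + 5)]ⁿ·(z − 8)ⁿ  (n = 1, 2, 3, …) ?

R = 6/5

Root test: |a_n|^(1/n) = (5n + 3)/(6n + 5) → 5/6.
Thus R = 1/(5/6) = 6/5.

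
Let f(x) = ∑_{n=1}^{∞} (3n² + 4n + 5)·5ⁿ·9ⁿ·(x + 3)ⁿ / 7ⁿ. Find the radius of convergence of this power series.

R = 7/45

Apply the ratio test: |a_{n+1}| / |a_n| = [(3(n+1)² + 4(n+1) + 5)/(3n² + 4n + 5)] · 5·9/7, which tends to 45/7 as n → ∞.
Hence the series converges for |x + 3| < 1/(45/7) = 7/45, so the radius of convergence is 7/45.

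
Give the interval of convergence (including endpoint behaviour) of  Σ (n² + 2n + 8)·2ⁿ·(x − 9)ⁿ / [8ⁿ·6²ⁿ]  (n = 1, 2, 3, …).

(-135, 153)

By the ratio test, |a_{n+1}/a_n| = [((n+1)² + 2(n+1) + 8)/(n² + 2n + 8)] · 2/(8·36) → 1/144.
The series converges when 1/144 · |x − 9| < 1, giving R = 144.
When x = 153, the n-th term does not approach 0; divergence by the term test.
Check x = -135: the terms do not tend to 0, so the series diverges.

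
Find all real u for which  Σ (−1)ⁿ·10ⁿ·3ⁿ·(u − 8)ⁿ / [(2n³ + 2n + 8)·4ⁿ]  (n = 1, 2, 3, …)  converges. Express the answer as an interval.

By the ratio test, |a_{n+1}/a_n| = [(2n³ + 2n + 8)/(2(n+1)³ + 2(n+1) + 8)] · 10·3/4 → 15/2.
Hence the series converges for |u − 8| < 1/(15/2) = 2/15, so the radius of convergence is 2/15.
Check u = 122/15: absolute convergence follows by limit comparison with Σ 1/n³.
Endpoint u = 118/15: absolute convergence follows by limit comparison with Σ 1/n³.

[118/15, 122/15]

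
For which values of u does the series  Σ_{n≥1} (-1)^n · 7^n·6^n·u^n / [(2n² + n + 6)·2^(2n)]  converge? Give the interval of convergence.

By the ratio test, |a_{n+1}/a_n| = [(2n² + n + 6)/(2(n+1)² + (n+1) + 6)] · 7·6/4 → 21/2.
The series converges when 21/2 · |u| < 1, giving R = 2/21.
Endpoint u = 2/21: absolute convergence follows by limit comparison with Σ 1/n².
At u = -2/21: absolute convergence follows by limit comparison with Σ 1/n².

[-2/21, 2/21]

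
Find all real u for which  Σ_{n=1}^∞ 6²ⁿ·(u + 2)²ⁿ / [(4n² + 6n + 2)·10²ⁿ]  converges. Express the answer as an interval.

[-11/3, -1/3]

Apply the ratio test: |a_{n+1}| / |a_n| = [(4n² + 6n + 2)/(4(n+1)² + 6(n+1) + 2)] · 36/100, which tends to 9/25 as n → ∞.
Since the exponent of (u + 2) increases by 2 each term, convergence requires |u + 2|² < 25/9, hence R = 5/3.
Endpoint u = -1/3: absolute convergence follows by limit comparison with Σ 1/n².
When u = -11/3, the terms are on the order of 1/n², so the series converges absolutely by comparison with the p-series (p = 2 > 1).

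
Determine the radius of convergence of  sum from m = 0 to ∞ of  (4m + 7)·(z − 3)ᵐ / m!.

Apply the ratio test: |a_{m+1}| / |a_m| = (4(m+1) + 7)/(4m + 7) · 1/(m+1), which tends to 0 as m → ∞.
The limit is 0, so the series converges for all z; R = ∞.

R = ∞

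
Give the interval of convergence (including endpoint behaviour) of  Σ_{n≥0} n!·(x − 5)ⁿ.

{5}

By the ratio test, |a_{n+1}/a_n| = (n+1) → ∞.
Since the ratio → ∞, the series diverges for every x ≠ 5, and R = 0.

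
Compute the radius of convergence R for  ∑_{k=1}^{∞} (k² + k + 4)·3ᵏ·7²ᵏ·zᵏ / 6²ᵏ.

R = 12/49

By the ratio test, |a_{k+1}/a_k| = [((k+1)² + (k+1) + 4)/(k² + k + 4)] · 3·49/36 → 49/12.
Convergence for |z| · 49/12 < 1, i.e. |z| < 12/49. So R = 12/49.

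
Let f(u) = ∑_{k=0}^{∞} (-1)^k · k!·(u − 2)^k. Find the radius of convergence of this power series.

R = 0

By the ratio test, |a_{k+1}/a_k| = (k+1) → ∞.
The ratio grows without bound, so the series diverges whenever (u − 2) ≠ 0; it converges only at u = 2. R = 0.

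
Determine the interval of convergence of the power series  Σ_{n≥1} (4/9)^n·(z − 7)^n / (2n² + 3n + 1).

[19/4, 37/4]

Ratio test: |a_{n+1}/a_n| = [(2n² + 3n + 1)/(2(n+1)² + 3(n+1) + 1)] · 4/9 → 4/9 as n → ∞.
Convergence for |z − 7| · 4/9 < 1, i.e. |z − 7| < 9/4. So R = 9/4.
Endpoint z = 37/4: the series is dominated by a constant times Σ 1/n², which converges (p = 2 > 1).
Endpoint z = 19/4: the terms are on the order of 1/n², so the series converges absolutely by comparison with the p-series (p = 2 > 1).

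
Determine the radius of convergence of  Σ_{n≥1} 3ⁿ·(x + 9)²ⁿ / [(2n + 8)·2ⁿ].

R = √6/3

By the ratio test, |a_{n+1}/a_n| = [(2n + 8)/(2(n+1) + 8)] · 3/2 → 3/2.
Successive powers of (x + 9) differ by 2, so the series converges when |x + 9|² · 3/2 < 1, i.e. |x + 9| < √(2/3). So R = √6/3.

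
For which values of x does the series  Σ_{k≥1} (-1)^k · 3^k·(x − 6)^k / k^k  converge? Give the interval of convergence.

(−∞, ∞)

Applying the root test, |a_k|^(1/k) = 3/k → 0.
Since the k-th root of |a_k| tends to 0, the series converges for all real x; R = ∞.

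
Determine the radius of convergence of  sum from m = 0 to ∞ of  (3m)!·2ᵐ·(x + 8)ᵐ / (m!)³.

Ratio test: |a_{m+1}/a_m| = (3m+1)·(3m+2)·(3m+3)/(m+1)³ · 2 → 54 as m → ∞.
Hence the series converges for |x + 8| < 1/(54) = 1/54, so the radius of convergence is 1/54.

R = 1/54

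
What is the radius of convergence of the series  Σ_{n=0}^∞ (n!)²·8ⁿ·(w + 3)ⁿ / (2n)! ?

R = 1/2

By the ratio test, |a_{n+1}/a_n| = (n+1)²/[(2n+1)·(2n+2)] · 8 → 2.
Thus R = 1/(2) = 1/2.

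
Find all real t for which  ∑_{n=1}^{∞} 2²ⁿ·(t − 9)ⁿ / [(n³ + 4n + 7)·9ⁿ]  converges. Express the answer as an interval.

By the ratio test, |a_{n+1}/a_n| = [(n³ + 4n + 7)/((n+1)³ + 4(n+1) + 7)] · 4/9 → 4/9.
The series converges when 4/9 · |t − 9| < 1, giving R = 9/4.
At t = 45/4: the series is dominated by a constant times Σ 1/n³, which converges (p = 3 > 1).
Endpoint t = 27/4: the series is dominated by a constant times Σ 1/n³, which converges (p = 3 > 1).

[27/4, 45/4]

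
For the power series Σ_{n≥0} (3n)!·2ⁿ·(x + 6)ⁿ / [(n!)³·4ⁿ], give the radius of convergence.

R = 2/27

Apply the ratio test: |a_{n+1}| / |a_n| = (3n+1)·(3n+2)·(3n+3)/(n+1)³ · 2/4, which tends to 27/2 as n → ∞.
The series converges when 27/2 · |x + 6| < 1, giving R = 2/27.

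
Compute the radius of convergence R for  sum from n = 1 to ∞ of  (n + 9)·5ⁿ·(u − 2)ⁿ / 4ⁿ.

R = 4/5

The ratio of consecutive coefficients is [((n+1) + 9)/(n + 9)] · 5/4 → 5/4.
Hence the series converges for |u − 2| < 1/(5/4) = 4/5, so the radius of convergence is 4/5.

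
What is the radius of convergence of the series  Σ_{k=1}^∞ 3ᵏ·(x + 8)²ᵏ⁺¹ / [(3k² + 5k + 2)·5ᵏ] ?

Apply the ratio test: |a_{k+1}| / |a_k| = [(3k² + 5k + 2)/(3(k+1)² + 5(k+1) + 2)] · 3/5, which tends to 3/5 as k → ∞.
Writing y = (x + 8)², the series in y has radius 5/3, so |x + 8| < √(5/3) and R = √15/3.

R = √15/3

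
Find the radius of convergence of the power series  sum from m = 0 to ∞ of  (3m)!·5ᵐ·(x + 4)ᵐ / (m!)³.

R = 1/135

The ratio of consecutive coefficients is (3m+1)·(3m+2)·(3m+3)/(m+1)³ · 5 → 135.
Hence the series converges for |x + 4| < 1/(135) = 1/135, so the radius of convergence is 1/135.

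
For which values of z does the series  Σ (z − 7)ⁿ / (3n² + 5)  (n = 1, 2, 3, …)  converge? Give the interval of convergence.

[6, 8]

By the ratio test, |a_{n+1}/a_n| = (3n² + 5)/(3(n+1)² + 5) → 1.
Hence R = 1.
At z = 8: the series is dominated by a constant times Σ 1/n², which converges (p = 2 > 1).
When z = 6, the terms are on the order of 1/n², so the series converges absolutely by comparison with the p-series (p = 2 > 1).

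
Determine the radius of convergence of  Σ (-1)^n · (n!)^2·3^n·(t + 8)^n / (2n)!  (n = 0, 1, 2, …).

Apply the ratio test: |a_{n+1}| / |a_n| = (n+1)²/[(2n+1)·(2n+2)] · 3, which tends to 3/4 as n → ∞.
Thus R = 1/(3/4) = 4/3.

R = 4/3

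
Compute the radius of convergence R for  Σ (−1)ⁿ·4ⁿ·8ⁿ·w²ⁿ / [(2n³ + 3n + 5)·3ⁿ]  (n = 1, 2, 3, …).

By the ratio test, |a_{n+1}/a_n| = [(2n³ + 3n + 5)/(2(n+1)³ + 3(n+1) + 5)] · 4·8/3 → 32/3.
Since the exponent of w increases by 2 each term, convergence requires |w|² < 3/32, hence R = √6/8.

R = √6/8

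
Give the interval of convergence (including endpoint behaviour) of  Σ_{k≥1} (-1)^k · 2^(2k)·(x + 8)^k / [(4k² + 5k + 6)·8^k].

The ratio of consecutive coefficients is [(4k² + 5k + 6)/(4(k+1)² + 5(k+1) + 6)] · 4/8 → 1/2.
The series converges when 1/2 · |x + 8| < 1, giving R = 2.
At x = -6: absolute convergence follows by limit comparison with Σ 1/k².
When x = -10, absolute convergence follows by limit comparison with Σ 1/k².

[-10, -6]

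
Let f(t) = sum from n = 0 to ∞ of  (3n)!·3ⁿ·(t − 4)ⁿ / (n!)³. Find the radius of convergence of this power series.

The ratio of consecutive coefficients is (3n+1)·(3n+2)·(3n+3)/(n+1)³ · 3 → 81.
Hence the series converges for |t − 4| < 1/(81) = 1/81, so the radius of convergence is 1/81.

R = 1/81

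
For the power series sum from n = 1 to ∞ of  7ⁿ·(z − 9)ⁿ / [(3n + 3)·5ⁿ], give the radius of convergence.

R = 5/7

The ratio of consecutive coefficients is [(3n + 3)/(3(n+1) + 3)] · 7/5 → 7/5.
The series converges when 7/5 · |z − 9| < 1, giving R = 5/7.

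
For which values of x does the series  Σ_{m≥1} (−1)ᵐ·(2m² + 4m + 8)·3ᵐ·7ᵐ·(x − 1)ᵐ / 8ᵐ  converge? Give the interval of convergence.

By the ratio test, |a_{m+1}/a_m| = [(2(m+1)² + 4(m+1) + 8)/(2m² + 4m + 8)] · 3·7/8 → 21/8.
The series converges when 21/8 · |x − 1| < 1, giving R = 8/21.
When x = 29/21, the terms do not tend to 0, so the series diverges.
When x = 13/21, the terms have absolute value of order m², which does not tend to 0, so the series diverges by the divergence test.

(13/21, 29/21)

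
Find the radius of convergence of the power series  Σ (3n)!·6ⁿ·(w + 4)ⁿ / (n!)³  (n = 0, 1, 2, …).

R = 1/162

Apply the ratio test: |a_{n+1}| / |a_n| = (3n+1)·(3n+2)·(3n+3)/(n+1)³ · 6, which tends to 162 as n → ∞.
Hence the series converges for |w + 4| < 1/(162) = 1/162, so the radius of convergence is 1/162.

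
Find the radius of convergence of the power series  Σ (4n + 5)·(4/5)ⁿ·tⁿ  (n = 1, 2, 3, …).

R = 5/4

Apply the ratio test: |a_{n+1}| / |a_n| = [(4(n+1) + 5)/(4n + 5)] · 4/5, which tends to 4/5 as n → ∞.
The series converges when 4/5 · |t| < 1, giving R = 5/4.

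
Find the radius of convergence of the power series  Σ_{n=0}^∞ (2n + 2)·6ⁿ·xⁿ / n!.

R = ∞

Ratio test: |a_{n+1}/a_n| = (2(n+1) + 2)/(2n + 2) · 6 · 1/(n+1) → 0 as n → ∞.
Since the limit is 0 < 1 for every x, the series converges on all of ℝ and R = ∞.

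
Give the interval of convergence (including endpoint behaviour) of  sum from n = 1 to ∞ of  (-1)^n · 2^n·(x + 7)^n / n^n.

Root test: |a_n|^(1/n) = 2/n → 0.
Since the n-th root of |a_n| tends to 0, the series converges for all real x; R = ∞.

(−∞, ∞)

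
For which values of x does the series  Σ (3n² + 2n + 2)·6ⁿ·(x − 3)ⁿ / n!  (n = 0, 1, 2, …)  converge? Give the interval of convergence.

(−∞, ∞)

The ratio of consecutive coefficients is (3(n+1)² + 2(n+1) + 2)/(3n² + 2n + 2) · 6 · 1/(n+1) → 0.
The ratio tends to 0 regardless of x, hence R = ∞.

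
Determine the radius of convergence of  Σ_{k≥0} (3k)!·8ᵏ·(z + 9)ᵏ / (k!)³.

R = 1/216

By the ratio test, |a_{k+1}/a_k| = (3k+1)·(3k+2)·(3k+3)/(k+1)³ · 8 → 216.
The series converges when 216 · |z + 9| < 1, giving R = 1/216.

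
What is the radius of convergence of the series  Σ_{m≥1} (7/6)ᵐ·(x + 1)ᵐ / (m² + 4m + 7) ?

Apply the ratio test: |a_{m+1}| / |a_m| = [(m² + 4m + 7)/((m+1)² + 4(m+1) + 7)] · 7/6, which tends to 7/6 as m → ∞.
Thus R = 1/(7/6) = 6/7.

R = 6/7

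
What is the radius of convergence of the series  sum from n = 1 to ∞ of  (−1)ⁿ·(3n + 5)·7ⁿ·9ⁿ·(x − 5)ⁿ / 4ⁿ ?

R = 4/63

By the ratio test, |a_{n+1}/a_n| = [(3(n+1) + 5)/(3n + 5)] · 7·9/4 → 63/4.
The series converges when 63/4 · |x − 5| < 1, giving R = 4/63.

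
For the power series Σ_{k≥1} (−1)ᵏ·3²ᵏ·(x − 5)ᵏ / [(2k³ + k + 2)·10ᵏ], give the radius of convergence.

Apply the ratio test: |a_{k+1}| / |a_k| = [(2k³ + k + 2)/(2(k+1)³ + (k+1) + 2)] · 9/10, which tends to 9/10 as k → ∞.
Thus R = 1/(9/10) = 10/9.

R = 10/9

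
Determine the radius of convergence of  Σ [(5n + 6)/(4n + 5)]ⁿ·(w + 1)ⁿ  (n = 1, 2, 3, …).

By the Cauchy root test, |a_n|^(1/n) = (5n + 6)/(4n + 5) → 5/4.
The series converges when 5/4 · |w + 1| < 1, giving R = 4/5.

R = 4/5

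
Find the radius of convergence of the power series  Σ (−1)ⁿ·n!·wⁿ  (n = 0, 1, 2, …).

R = 0

Ratio test: |a_{n+1}/a_n| = (n+1) → ∞ as n → ∞.
The terms grow without bound for any w ≠ 0, so R = 0 (convergence only at w = 0).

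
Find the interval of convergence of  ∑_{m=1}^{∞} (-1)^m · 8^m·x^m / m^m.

(−∞, ∞)

By the Cauchy root test, |a_m|^(1/m) = 8/m → 0.
The limit is 0 for every x, so R = ∞.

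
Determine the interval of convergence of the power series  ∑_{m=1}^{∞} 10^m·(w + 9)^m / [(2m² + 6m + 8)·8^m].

The ratio of consecutive coefficients is [(2m² + 6m + 8)/(2(m+1)² + 6(m+1) + 8)] · 10/8 → 5/4.
Convergence for |w + 9| · 5/4 < 1, i.e. |w + 9| < 4/5. So R = 4/5.
At w = -41/5: the series is dominated by a constant times Σ 1/m², which converges (p = 2 > 1).
When w = -49/5, the terms are on the order of 1/m², so the series converges absolutely by comparison with the p-series (p = 2 > 1).

[-49/5, -41/5]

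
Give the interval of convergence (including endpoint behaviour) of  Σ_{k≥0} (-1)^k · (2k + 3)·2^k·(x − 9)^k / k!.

(−∞, ∞)

Ratio test: |a_{k+1}/a_k| = (2(k+1) + 3)/(2k + 3) · 2 · 1/(k+1) → 0 as k → ∞.
The limit is 0, so the series converges for all x; R = ∞.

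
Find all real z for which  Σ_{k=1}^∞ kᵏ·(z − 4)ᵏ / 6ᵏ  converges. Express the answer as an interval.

Root test: |a_k|^(1/k) = k/6 → ∞.
Since the k-th root of |a_k| is unbounded, the series converges only at z = 4; R = 0.

{4}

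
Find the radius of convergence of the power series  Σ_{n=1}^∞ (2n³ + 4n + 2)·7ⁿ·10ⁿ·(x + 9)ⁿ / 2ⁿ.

R = 1/35

By the ratio test, |a_{n+1}/a_n| = [(2(n+1)³ + 4(n+1) + 2)/(2n³ + 4n + 2)] · 7·10/2 → 35.
Hence the series converges for |x + 9| < 1/(35) = 1/35, so the radius of convergence is 1/35.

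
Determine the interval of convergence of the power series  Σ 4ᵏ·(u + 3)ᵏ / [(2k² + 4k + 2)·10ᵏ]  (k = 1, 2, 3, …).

[-11/2, -1/2]

Apply the ratio test: |a_{k+1}| / |a_k| = [(2k² + 4k + 2)/(2(k+1)² + 4(k+1) + 2)] · 4/10, which tends to 2/5 as k → ∞.
Hence the series converges for |u + 3| < 1/(2/5) = 5/2, so the radius of convergence is 5/2.
At u = -1/2: the series is dominated by a constant times Σ 1/k², which converges (p = 2 > 1).
Endpoint u = -11/2: absolute convergence follows by limit comparison with Σ 1/k².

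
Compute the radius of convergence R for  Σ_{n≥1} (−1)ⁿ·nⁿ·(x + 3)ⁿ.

Root test: |a_n|^(1/n) = n → ∞.
The root grows without bound, so R = 0 (convergence only at x = -3).

R = 0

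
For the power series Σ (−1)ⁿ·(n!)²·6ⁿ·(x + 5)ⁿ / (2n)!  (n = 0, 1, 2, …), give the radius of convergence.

Apply the ratio test: |a_{n+1}| / |a_n| = (n+1)²/[(2n+1)·(2n+2)] · 6, which tends to 3/2 as n → ∞.
Hence the series converges for |x + 5| < 1/(3/2) = 2/3, so the radius of convergence is 2/3.

R = 2/3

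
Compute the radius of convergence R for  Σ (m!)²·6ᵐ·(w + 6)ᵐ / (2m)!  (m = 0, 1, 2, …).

R = 2/3

Apply the ratio test: |a_{m+1}| / |a_m| = (m+1)²/[(2m+1)·(2m+2)] · 6, which tends to 3/2 as m → ∞.
The series converges when 3/2 · |w + 6| < 1, giving R = 2/3.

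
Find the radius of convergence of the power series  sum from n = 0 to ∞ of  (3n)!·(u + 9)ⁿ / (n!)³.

R = 1/27

Apply the ratio test: |a_{n+1}| / |a_n| = (3n+1)·(3n+2)·(3n+3)/(n+1)³, which tends to 27 as n → ∞.
Hence the series converges for |u + 9| < 1/(27) = 1/27, so the radius of convergence is 1/27.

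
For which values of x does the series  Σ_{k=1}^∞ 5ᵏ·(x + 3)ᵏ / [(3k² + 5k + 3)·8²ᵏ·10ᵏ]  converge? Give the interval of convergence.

[-131, 125]

Apply the ratio test: |a_{k+1}| / |a_k| = [(3k² + 5k + 3)/(3(k+1)² + 5(k+1) + 3)] · 5/(64·10), which tends to 1/128 as k → ∞.
Hence the series converges for |x + 3| < 1/(1/128) = 128, so the radius of convergence is 128.
When x = 125, the series is dominated by a constant times Σ 1/k², which converges (p = 2 > 1).
Endpoint x = -131: absolute convergence follows by limit comparison with Σ 1/k².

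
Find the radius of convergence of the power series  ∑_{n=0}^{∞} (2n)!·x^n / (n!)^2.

Apply the ratio test: |a_{n+1}| / |a_n| = (2n+1)·(2n+2)/(n+1)², which tends to 4 as n → ∞.
Convergence for |x| · 4 < 1, i.e. |x| < 1/4. So R = 1/4.

R = 1/4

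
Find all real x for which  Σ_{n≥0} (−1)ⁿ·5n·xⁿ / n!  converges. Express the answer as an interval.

(−∞, ∞)

Apply the ratio test: |a_{n+1}| / |a_n| = 5(n+1)/5n · 1/(n+1), which tends to 0 as n → ∞.
Since the limit is 0 < 1 for every x, the series converges on all of ℝ and R = ∞.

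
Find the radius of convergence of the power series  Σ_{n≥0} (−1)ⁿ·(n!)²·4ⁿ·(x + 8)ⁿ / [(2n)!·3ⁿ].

R = 3

Ratio test: |a_{n+1}/a_n| = (n+1)²/[(2n+1)·(2n+2)] · 4/3 → 1/3 as n → ∞.
Thus R = 1/(1/3) = 3.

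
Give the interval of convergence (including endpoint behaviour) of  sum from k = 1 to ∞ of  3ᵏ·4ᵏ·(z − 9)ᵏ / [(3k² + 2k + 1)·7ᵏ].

By the ratio test, |a_{k+1}/a_k| = [(3k² + 2k + 1)/(3(k+1)² + 2(k+1) + 1)] · 3·4/7 → 12/7.
The series converges when 12/7 · |z − 9| < 1, giving R = 7/12.
Endpoint z = 115/12: the series is dominated by a constant times Σ 1/k², which converges (p = 2 > 1).
Check z = 101/12: the series is dominated by a constant times Σ 1/k², which converges (p = 2 > 1).

[101/12, 115/12]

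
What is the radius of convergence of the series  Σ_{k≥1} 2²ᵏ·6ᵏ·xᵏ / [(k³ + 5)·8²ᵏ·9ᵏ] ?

Apply the ratio test: |a_{k+1}| / |a_k| = [(k³ + 5)/((k+1)³ + 5)] · 4·6/(64·9), which tends to 1/24 as k → ∞.
Hence the series converges for |x| < 1/(1/24) = 24, so the radius of convergence is 24.

R = 24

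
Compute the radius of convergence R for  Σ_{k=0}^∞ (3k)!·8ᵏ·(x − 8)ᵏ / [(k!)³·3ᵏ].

Ratio test: |a_{k+1}/a_k| = (3k+1)·(3k+2)·(3k+3)/(k+1)³ · 8/3 → 72 as k → ∞.
Thus R = 1/(72) = 1/72.

R = 1/72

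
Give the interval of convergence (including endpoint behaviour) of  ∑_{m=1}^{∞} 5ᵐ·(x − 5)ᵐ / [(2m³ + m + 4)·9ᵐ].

By the ratio test, |a_{m+1}/a_m| = [(2m³ + m + 4)/(2(m+1)³ + (m+1) + 4)] · 5/9 → 5/9.
Thus R = 1/(5/9) = 9/5.
Endpoint x = 34/5: the series is dominated by a constant times Σ 1/m³, which converges (p = 3 > 1).
At x = 16/5: the terms are on the order of 1/m³, so the series converges absolutely by comparison with the p-series (p = 3 > 1).

[16/5, 34/5]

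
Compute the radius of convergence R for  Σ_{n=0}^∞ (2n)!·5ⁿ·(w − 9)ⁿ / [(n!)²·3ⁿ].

R = 3/20

The ratio of consecutive coefficients is (2n+1)·(2n+2)/(n+1)² · 5/3 → 20/3.
The series converges when 20/3 · |w − 9| < 1, giving R = 3/20.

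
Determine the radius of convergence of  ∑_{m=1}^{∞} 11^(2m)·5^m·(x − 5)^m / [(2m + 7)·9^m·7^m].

The ratio of consecutive coefficients is [(2m + 7)/(2(m+1) + 7)] · 121·5/(9·7) → 605/63.
Hence the series converges for |x − 5| < 1/(605/63) = 63/605, so the radius of convergence is 63/605.

R = 63/605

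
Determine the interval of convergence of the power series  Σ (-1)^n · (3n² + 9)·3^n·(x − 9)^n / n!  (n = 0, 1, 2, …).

The ratio of consecutive coefficients is (3(n+1)² + 9)/(3n² + 9) · 3 · 1/(n+1) → 0.
The limit is 0, so the series converges for all x; R = ∞.

(−∞, ∞)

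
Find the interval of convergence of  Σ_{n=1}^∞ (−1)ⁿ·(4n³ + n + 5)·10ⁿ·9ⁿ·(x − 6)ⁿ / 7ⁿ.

Apply the ratio test: |a_{n+1}| / |a_n| = [(4(n+1)³ + (n+1) + 5)/(4n³ + n + 5)] · 10·9/7, which tends to 90/7 as n → ∞.
Convergence for |x − 6| · 90/7 < 1, i.e. |x − 6| < 7/90. So R = 7/90.
Check x = 547/90: the terms have absolute value of order n³, which does not tend to 0, so the series diverges by the divergence test.
When x = 533/90, the terms have absolute value of order n³, which does not tend to 0, so the series diverges by the divergence test.

(533/90, 547/90)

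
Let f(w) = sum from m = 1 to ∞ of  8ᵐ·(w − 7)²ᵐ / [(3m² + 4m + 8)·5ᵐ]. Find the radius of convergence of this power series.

R = √10/4

Apply the ratio test: |a_{m+1}| / |a_m| = [(3m² + 4m + 8)/(3(m+1)² + 4(m+1) + 8)] · 8/5, which tends to 8/5 as m → ∞.
Since the exponent of (w − 7) increases by 2 each term, convergence requires |w − 7|² < 5/8, hence R = √10/4.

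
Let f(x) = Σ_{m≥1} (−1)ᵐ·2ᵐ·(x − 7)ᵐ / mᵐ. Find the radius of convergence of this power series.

By the Cauchy root test, |a_m|^(1/m) = 2/m → 0.
The limit is 0 for every x, so R = ∞.

R = ∞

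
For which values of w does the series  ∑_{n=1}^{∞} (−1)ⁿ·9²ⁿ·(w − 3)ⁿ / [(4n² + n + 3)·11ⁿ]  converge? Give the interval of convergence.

[232/81, 254/81]

Ratio test: |a_{n+1}/a_n| = [(4n² + n + 3)/(4(n+1)² + (n+1) + 3)] · 81/11 → 81/11 as n → ∞.
Convergence for |w − 3| · 81/11 < 1, i.e. |w − 3| < 11/81. So R = 11/81.
Check w = 254/81: absolute convergence follows by limit comparison with Σ 1/n².
When w = 232/81, the series is dominated by a constant times Σ 1/n², which converges (p = 2 > 1).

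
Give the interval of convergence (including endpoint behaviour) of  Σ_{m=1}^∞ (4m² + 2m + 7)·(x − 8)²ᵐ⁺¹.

The ratio of consecutive coefficients is (4(m+1)² + 2(m+1) + 7)/(4m² + 2m + 7) → 1.
Writing y = (x − 8)², the series in y has radius 1, so |x − 8| < √(1) = 1 and R = 1.
At x = 9: the terms do not tend to 0, so the series diverges.
At x = 7: the terms do not tend to 0, so the series diverges.

(7, 9)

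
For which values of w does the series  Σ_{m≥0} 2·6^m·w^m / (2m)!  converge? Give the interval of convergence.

(−∞, ∞)

The ratio of consecutive coefficients is 2/2 · 6 · 1/[(2m+1)·(2m+2)] → 0.
The ratio tends to 0 regardless of w, hence R = ∞.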